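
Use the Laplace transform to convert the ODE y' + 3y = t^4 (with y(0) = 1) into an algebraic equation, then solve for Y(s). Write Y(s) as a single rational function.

Y(s) = (s^5 + 24)/(s^6 + 3*s^5)

Laplace-transform each side.
With L{y'} = sY - y(0) = sY - 1: the LHS transforms to (s + 3)Y - (1).
The right side is L{t^4} = 24/s^5.
So (s + 3)Y = 24/s^5 + (1).
Isolate Y and clear denominators.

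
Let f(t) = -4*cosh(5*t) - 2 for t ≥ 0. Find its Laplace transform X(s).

Apply the Laplace transform termwise.
(-4)·[L{cosh(5t)} = s/(s^2 - 25)]; L{-2} = -2/s.

X(s) = -4*s/(s^2 - 25) - 2/s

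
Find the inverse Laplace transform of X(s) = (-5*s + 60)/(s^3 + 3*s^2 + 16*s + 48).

sin(4*t) - 3*cos(4*t) + 3*exp(-3*t)

Factor the denominator: s^3 + 3*s^2 + 16*s + 48 = (s + 3)*(s^2 + 16).
Partial fraction decomposition gives [3/(s + 3)] + [-3*s/(s^2 + 16)] + [4/(s^2 + 16)].
Invert each term: 3/(s + 3) ↔ 3e^(-3t); -3·s/(s^2 + 16) ↔ -3cos(4t); 1·4/(s^2 + 16) ↔ sin(4t).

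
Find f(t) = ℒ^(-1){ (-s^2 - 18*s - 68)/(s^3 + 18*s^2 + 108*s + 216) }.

f(t) = 2*t^2*exp(-6*t) - 6*t*exp(-6*t) - exp(-6*t)

Factor the denominator: s^3 + 18*s^2 + 108*s + 216 = (s + 6)^3.
Partial fraction decomposition gives [-1/(s + 6)] + [-6/(s + 6)^2] + [4/(s + 6)^3].
Invert each term: -1/(s + 6) ↔ -e^(-6t); -6/(s + 6)^2 ↔ -6t·e^(-6t); 4/(s + 6)^3 ↔ (2)t^2·e^(-6t).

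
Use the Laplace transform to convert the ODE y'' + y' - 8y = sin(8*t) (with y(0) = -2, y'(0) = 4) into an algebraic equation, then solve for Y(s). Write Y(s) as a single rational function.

Transform both sides with L{·}.
With L{y''} = s^2 Y - s·y(0) - y'(0) and L{y'} = sY - y(0), with y(0) = -2, y'(0) = 4: the LHS transforms to (s^2 + s - 8)Y - (-2*s + 2).
The right side is L{sin(8*t)} = 8/(s^2 + 64).
So (s^2 + s - 8)Y = 8/(s^2 + 64) + (-2*s + 2).
Divide through and combine into a single rational function.

Y(s) = (-2*s^3 + 2*s^2 - 128*s + 136)/(s^4 + s^3 + 56*s^2 + 64*s - 512)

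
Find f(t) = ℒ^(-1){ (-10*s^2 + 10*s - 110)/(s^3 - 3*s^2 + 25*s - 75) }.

f(t) = -5*exp(3*t) - sin(5*t) - 5*cos(5*t)

Factor the denominator: s^3 - 3*s^2 + 25*s - 75 = (s - 3)*(s^2 + 25).
Partial fraction decomposition gives [-5/(s - 3)] + [-5*s/(s^2 + 25)] + [-5/(s^2 + 25)].
Invert each term: -5/(s - 3) ↔ -5e^(3t); -5·s/(s^2 + 25) ↔ -5cos(5t); -1·5/(s^2 + 25) ↔ -sin(5t).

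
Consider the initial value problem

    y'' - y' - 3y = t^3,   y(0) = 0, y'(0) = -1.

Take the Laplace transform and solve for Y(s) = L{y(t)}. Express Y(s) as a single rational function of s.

Laplace-transform each side.
The derivative rules (L{y''} = s^2 Y - s·y(0) - y'(0) and L{y'} = sY - y(0), with y(0) = 0, y'(0) = -1) turn the left side into (s^2 - s - 3)Y - (-1).
The right side is L{t^3} = 6/s^4.
So (s^2 - s - 3)Y = 6/s^4 + (-1).
Isolate Y and clear denominators.

Y(s) = (-s^4 + 6)/(s^6 - s^5 - 3*s^4)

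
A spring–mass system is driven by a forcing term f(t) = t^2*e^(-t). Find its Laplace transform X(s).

X(s) = 2/(s + 1)^3

L{e^(-t)} = 1/(s + 1).
Then apply L{t^2·g(t)} = (-1)^2 d^2/ds^2[G(s)] with G(s) = 1/(s + 1):
differentiating 2 times and applying the sign gives 2/(s + 1)^3.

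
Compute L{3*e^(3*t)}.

L{3} = 3/s.
By the first shifting theorem, multiplying by e^(3t) replaces s with s - 3.

3/(s - 3)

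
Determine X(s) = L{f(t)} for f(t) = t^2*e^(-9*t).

L{e^(-9t)} = 1/(s + 9).
Then apply L{t^2·g(t)} = (-1)^2 d^2/ds^2[G(s)] with G(s) = 1/(s + 9):
differentiating 2 times and applying the sign gives 2/(s + 9)^3.

X(s) = 2/(s + 9)^3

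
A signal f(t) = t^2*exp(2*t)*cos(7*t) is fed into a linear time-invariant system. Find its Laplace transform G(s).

L{cos(7t)} = s/(s^2 + 49).
Multiplying by e^(2t) shifts s → s - 2, so L{exp(2*t)*cos(7*t)} = (s - 2)/((s - 2)^2 + 49).
Then apply L{t^2·g(t)} = (-1)^2 d^2/ds^2[H(s)] with H(s) = (s - 2)/((s - 2)^2 + 49):
differentiating 2 times and applying the sign gives 2*(s - 2)*(s^2 - 4*s - 143)/(s^2 - 4*s + 53)^3.

G(s) = 2*(s - 2)*(s^2 - 4*s - 143)/(s^2 - 4*s + 53)^3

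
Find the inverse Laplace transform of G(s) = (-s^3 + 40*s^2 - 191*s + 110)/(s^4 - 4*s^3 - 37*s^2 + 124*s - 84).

exp(7*t) + 3*exp(2*t) - exp(t) - 4*exp(-6*t)

Factor the denominator: s^4 - 4*s^3 - 37*s^2 + 124*s - 84 = (s - 7)*(s - 2)*(s - 1)*(s + 6).
Partial fraction decomposition gives [1/(s - 7)] + [3/(s - 2)] + [-1/(s - 1)] + [-4/(s + 6)].
Invert each term: 1/(s - 7) ↔ e^(7t); 3/(s - 2) ↔ 3e^(2t); -1/(s - 1) ↔ -e^(t); -4/(s + 6) ↔ -4e^(-6t).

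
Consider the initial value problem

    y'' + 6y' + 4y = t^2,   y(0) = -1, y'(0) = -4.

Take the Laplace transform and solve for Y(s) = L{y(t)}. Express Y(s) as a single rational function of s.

Transform both sides with L{·}.
Using L{y''} = s^2 Y - s·y(0) - y'(0) and L{y'} = sY - y(0), with y(0) = -1, y'(0) = -4, the left side becomes (s^2 + 6*s + 4)Y - (-s - 10).
The right side is L{t^2} = 2/s^3.
So (s^2 + 6*s + 4)Y = 2/s^3 + (-s - 10).
Isolate Y and clear denominators.

Y(s) = (-s^4 - 10*s^3 + 2)/(s^5 + 6*s^4 + 4*s^3)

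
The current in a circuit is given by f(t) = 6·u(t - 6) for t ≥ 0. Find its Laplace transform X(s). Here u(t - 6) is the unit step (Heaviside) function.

X(s) = 6*exp(-6*s)/s

By the second shifting theorem, L{u(t - c)·g(t - c)} = e^(-cs)·G(s) with c = 6 and G(s) = L{g(t)}.
L{6} = 6/s.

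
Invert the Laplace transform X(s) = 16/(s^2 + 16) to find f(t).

Since L{sin(4t)} = 4/(s^2 + 16), the inverse is sin(4*t), scaled by 4.

f(t) = 4*sin(4*t)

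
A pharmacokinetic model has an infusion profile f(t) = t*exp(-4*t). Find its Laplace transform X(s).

X(s) = (s + 4)^(-2)

L{e^(-4t)} = 1/(s + 4).
Then apply L{t·g(t)} = -d/ds[G(s)] with G(s) = 1/(s + 4):
differentiating 1 time and applying the sign gives (s + 4)^(-2).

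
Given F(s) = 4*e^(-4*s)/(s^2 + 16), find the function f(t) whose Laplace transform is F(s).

f(t) = Heaviside(t - 4)*(sin(4*t - 16))

The factor e^(-4s) signals a time shift by c = 4 (second shifting theorem).
L{sin(4t)} = 4/(s^2 + 16), so L^-1{4/(s^2 + 16)} = sin(4*t).
Hence the inverse is u(t - 4) times that function evaluated at t - 4.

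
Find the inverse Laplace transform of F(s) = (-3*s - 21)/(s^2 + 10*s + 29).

-3*exp(-5*t)*sin(2*t) - 3*exp(-5*t)*cos(2*t)

Complete the square in the denominator: s^2 + 10*s + 29 = (s + 5)^2 + 2^2.
Split the numerator to match: -3*s - 21 = -3·(s + 5) - 3·2.
Invert each term: -3·(s + 5)/((s + 5)^2 + 4) ↔ -3e^(-5t)cos(2t); -3·2/((s + 5)^2 + 4) ↔ -3e^(-5t)sin(2t).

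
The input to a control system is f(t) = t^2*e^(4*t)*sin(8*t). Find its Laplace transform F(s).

L{sin(8t)} = 8/(s^2 + 64).
Multiplying by e^(4t) shifts s → s - 4, so L{e^(4*t)*sin(8*t)} = 8/((s - 4)^2 + 64).
Then apply L{t^2·g(t)} = (-1)^2 d^2/ds^2[G(s)] with G(s) = 8/((s - 4)^2 + 64):
differentiating 2 times and applying the sign gives 16*(3*s^2 - 24*s - 16)/(s^2 - 8*s + 80)^3.

F(s) = 16*(3*s^2 - 24*s - 16)/(s^2 - 8*s + 80)^3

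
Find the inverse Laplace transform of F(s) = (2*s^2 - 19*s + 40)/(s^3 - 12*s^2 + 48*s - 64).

Factor the denominator: s^3 - 12*s^2 + 48*s - 64 = (s - 4)^3.
Partial fraction decomposition gives [2/(s - 4)] + [-3/(s - 4)^2] + [-4/(s - 4)^3].
Invert each term: 2/(s - 4) ↔ 2e^(4t); -3/(s - 4)^2 ↔ -3t·e^(4t); -4/(s - 4)^3 ↔ (-2)t^2·e^(4t).

-2*t^2*exp(4*t) - 3*t*exp(4*t) + 2*exp(4*t)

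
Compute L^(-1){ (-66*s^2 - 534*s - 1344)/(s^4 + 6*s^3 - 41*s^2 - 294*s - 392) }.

Factor the denominator: s^4 + 6*s^3 - 41*s^2 - 294*s - 392 = (s - 7)*(s + 2)*(s + 4)*(s + 7).
Partial fraction decomposition gives [-6/(s - 7)] + [4/(s + 7)] + [-4/(s + 4)] + [6/(s + 2)].
Invert each term: -6/(s - 7) ↔ -6e^(7t); 4/(s + 7) ↔ 4e^(-7t); -4/(s + 4) ↔ -4e^(-4t); 6/(s + 2) ↔ 6e^(-2t).

-6*exp(7*t) + 6*exp(-2*t) - 4*exp(-4*t) + 4*exp(-7*t)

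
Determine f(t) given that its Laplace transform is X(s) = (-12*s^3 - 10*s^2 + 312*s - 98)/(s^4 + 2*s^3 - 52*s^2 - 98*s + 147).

Factor the denominator: s^4 + 2*s^3 - 52*s^2 - 98*s + 147 = (s - 7)*(s - 1)*(s + 3)*(s + 7).
Partial fraction decomposition gives [-3/(s + 7)] + [-5/(s + 3)] + [-1/(s - 1)] + [-3/(s - 7)].
Invert each term: -3/(s + 7) ↔ -3e^(-7t); -5/(s + 3) ↔ -5e^(-3t); -1/(s - 1) ↔ -e^(t); -3/(s - 7) ↔ -3e^(7t).

f(t) = -3*exp(7*t) - exp(t) - 5*exp(-3*t) - 3*exp(-7*t)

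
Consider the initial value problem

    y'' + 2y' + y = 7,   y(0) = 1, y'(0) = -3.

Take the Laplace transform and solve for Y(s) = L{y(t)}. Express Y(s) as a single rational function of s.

Y(s) = (s^2 - s + 7)/(s^3 + 2*s^2 + s)

Apply the Laplace transform to the equation.
The derivative rules (L{y''} = s^2 Y - s·y(0) - y'(0) and L{y'} = sY - y(0), with y(0) = 1, y'(0) = -3) turn the left side into (s^2 + 2*s + 1)Y - (s - 1).
The right side is L{7} = 7/s.
So (s^2 + 2*s + 1)Y = 7/s + (s - 1).
Solve for Y(s) and write it as one ratio of polynomials.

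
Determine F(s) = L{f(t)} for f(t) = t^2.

L{t^2} = 2!/s^3 = 2/s^3.

F(s) = 2/s^3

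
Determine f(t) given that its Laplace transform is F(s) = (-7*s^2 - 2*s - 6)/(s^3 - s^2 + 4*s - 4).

f(t) = -3*exp(t) - 3*sin(2*t) - 4*cos(2*t)

Factor the denominator: s^3 - s^2 + 4*s - 4 = (s - 1)*(s^2 + 4).
Partial fraction decomposition gives [-3/(s - 1)] + [-4*s/(s^2 + 4)] + [-6/(s^2 + 4)].
Invert each term: -3/(s - 1) ↔ -3e^(t); -4·s/(s^2 + 4) ↔ -4cos(2t); -3·2/(s^2 + 4) ↔ -3sin(2t).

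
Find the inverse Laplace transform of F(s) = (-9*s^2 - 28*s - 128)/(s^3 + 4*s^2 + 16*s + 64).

-3*sin(4*t) - 4*cos(4*t) - 5*exp(-4*t)

Factor the denominator: s^3 + 4*s^2 + 16*s + 64 = (s + 4)*(s^2 + 16).
Partial fraction decomposition gives [-5/(s + 4)] + [-4*s/(s^2 + 16)] + [-12/(s^2 + 16)].
Invert each term: -5/(s + 4) ↔ -5e^(-4t); -4·s/(s^2 + 16) ↔ -4cos(4t); -3·4/(s^2 + 16) ↔ -3sin(4t).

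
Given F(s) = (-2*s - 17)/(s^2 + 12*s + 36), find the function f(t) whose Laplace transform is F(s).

Factor the denominator: s^2 + 12*s + 36 = (s + 6)^2.
Partial fraction decomposition gives [-2/(s + 6)] + [-5/(s + 6)^2].
Invert each term: -2/(s + 6) ↔ -2e^(-6t); -5/(s + 6)^2 ↔ -5t·e^(-6t).

f(t) = -5*t*exp(-6*t) - 2*exp(-6*t)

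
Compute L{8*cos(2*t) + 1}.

The transform is linear, so treat each term independently.
(8)·[L{cos(2t)} = s/(s^2 + 4)]; L{1} = 1/s.

8*s/(s^2 + 4) + 1/s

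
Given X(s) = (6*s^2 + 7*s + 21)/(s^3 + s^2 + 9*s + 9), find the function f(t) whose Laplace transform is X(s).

Factor the denominator: s^3 + s^2 + 9*s + 9 = (s + 1)*(s^2 + 9).
Partial fraction decomposition gives [2/(s + 1)] + [4*s/(s^2 + 9)] + [3/(s^2 + 9)].
Invert each term: 2/(s + 1) ↔ 2e^(-t); 4·s/(s^2 + 9) ↔ 4cos(3t); 1·3/(s^2 + 9) ↔ sin(3t).

f(t) = sin(3*t) + 4*cos(3*t) + 2*exp(-t)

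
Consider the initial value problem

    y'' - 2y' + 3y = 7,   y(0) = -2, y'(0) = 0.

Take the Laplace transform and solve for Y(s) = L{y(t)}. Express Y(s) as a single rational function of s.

Laplace-transform each side.
Using L{y''} = s^2 Y - s·y(0) - y'(0) and L{y'} = sY - y(0), with y(0) = -2, y'(0) = 0, the left side becomes (s^2 - 2*s + 3)Y - (-2*s + 4).
The right side is L{7} = 7/s.
So (s^2 - 2*s + 3)Y = 7/s + (-2*s + 4).
Solve for Y(s) and write it as one ratio of polynomials.

Y(s) = (-2*s^2 + 4*s + 7)/(s^3 - 2*s^2 + 3*s)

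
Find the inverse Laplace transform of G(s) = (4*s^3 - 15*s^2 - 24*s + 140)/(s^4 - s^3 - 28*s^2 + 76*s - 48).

exp(4*t) - 4*exp(2*t) + 5*exp(t) + 2*exp(-6*t)

Factor the denominator: s^4 - s^3 - 28*s^2 + 76*s - 48 = (s - 4)*(s - 2)*(s - 1)*(s + 6).
Partial fraction decomposition gives [-4/(s - 2)] + [2/(s + 6)] + [1/(s - 4)] + [5/(s - 1)].
Invert each term: -4/(s - 2) ↔ -4e^(2t); 2/(s + 6) ↔ 2e^(-6t); 1/(s - 4) ↔ e^(4t); 5/(s - 1) ↔ 5e^(t).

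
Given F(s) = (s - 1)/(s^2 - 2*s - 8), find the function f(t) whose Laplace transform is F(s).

Rewrite the denominator: s^2 - 2*s - 8 = (s - 1)^2 - 9.
The form in (s - 1) signals a first-shifting-theorem factor e^(t).
Since L{cosh(3t)} = s/(s^2 - 9), the inverse is e^(t)*cosh(3*t).

f(t) = exp(t)*cosh(3*t)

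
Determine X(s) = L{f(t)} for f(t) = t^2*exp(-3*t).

L{e^(-3t)} = 1/(s + 3).
Then apply L{t^2·g(t)} = (-1)^2 d^2/ds^2[G(s)] with G(s) = 1/(s + 3):
differentiating 2 times and applying the sign gives 2/(s + 3)^3.

X(s) = 2/(s + 3)^3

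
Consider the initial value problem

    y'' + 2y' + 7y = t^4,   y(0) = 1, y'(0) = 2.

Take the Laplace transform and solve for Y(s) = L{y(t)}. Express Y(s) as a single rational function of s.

Y(s) = (s^6 + 4*s^5 + 24)/(s^7 + 2*s^6 + 7*s^5)

Take the Laplace transform of both sides.
The derivative rules (L{y''} = s^2 Y - s·y(0) - y'(0) and L{y'} = sY - y(0), with y(0) = 1, y'(0) = 2) turn the left side into (s^2 + 2*s + 7)Y - (s + 4).
The right side is L{t^4} = 24/s^5.
So (s^2 + 2*s + 7)Y = 24/s^5 + (s + 4).
Solve for Y(s) and write it as one ratio of polynomials.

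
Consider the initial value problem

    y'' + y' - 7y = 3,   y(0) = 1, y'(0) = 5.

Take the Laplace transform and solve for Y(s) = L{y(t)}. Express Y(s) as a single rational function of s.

Laplace-transform each side.
Using L{y''} = s^2 Y - s·y(0) - y'(0) and L{y'} = sY - y(0), with y(0) = 1, y'(0) = 5, the left side becomes (s^2 + s - 7)Y - (s + 6).
The right side is L{3} = 3/s.
So (s^2 + s - 7)Y = 3/s + (s + 6).
Solve for Y(s) and write it as one ratio of polynomials.

Y(s) = (s^2 + 6*s + 3)/(s^3 + s^2 - 7*s)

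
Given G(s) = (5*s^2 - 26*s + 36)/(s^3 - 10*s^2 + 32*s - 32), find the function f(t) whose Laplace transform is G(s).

f(t) = 6*t*exp(4*t) + 4*exp(4*t) + exp(2*t)

Factor the denominator: s^3 - 10*s^2 + 32*s - 32 = (s - 4)^2*(s - 2).
Partial fraction decomposition gives [4/(s - 4)] + [6/(s - 4)^2] + [1/(s - 2)].
Invert each term: 4/(s - 4) ↔ 4e^(4t); 6/(s - 4)^2 ↔ 6t·e^(4t); 1/(s - 2) ↔ e^(2t).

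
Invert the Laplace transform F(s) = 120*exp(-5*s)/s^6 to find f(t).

The factor e^(-5s) signals a time shift by c = 5 (second shifting theorem).
L{t^5} = 5!/s^6 = 120/s^6, so L^-1{120/s^6} = t^5.
Hence the inverse is u(t - 5) times that function evaluated at t - 5.

f(t) = Heaviside(t - 5)*((t - 5)^5)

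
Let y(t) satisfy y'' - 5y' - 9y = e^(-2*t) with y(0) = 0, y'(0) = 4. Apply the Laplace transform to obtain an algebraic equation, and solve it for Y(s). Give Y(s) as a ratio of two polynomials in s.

Y(s) = (4*s + 9)/(s^3 - 3*s^2 - 19*s - 18)

Laplace-transform each side.
The derivative rules (L{y''} = s^2 Y - s·y(0) - y'(0) and L{y'} = sY - y(0), with y(0) = 0, y'(0) = 4) turn the left side into (s^2 - 5*s - 9)Y - (4).
The right side is L{e^(-2*t)} = 1/(s + 2).
So (s^2 - 5*s - 9)Y = 1/(s + 2) + (4).
Isolate Y and clear denominators.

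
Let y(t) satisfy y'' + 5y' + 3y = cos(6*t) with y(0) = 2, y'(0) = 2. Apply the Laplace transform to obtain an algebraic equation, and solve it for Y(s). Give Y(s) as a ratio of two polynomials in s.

Y(s) = (2*s^3 + 12*s^2 + 73*s + 432)/(s^4 + 5*s^3 + 39*s^2 + 180*s + 108)

Laplace-transform each side.
Using L{y''} = s^2 Y - s·y(0) - y'(0) and L{y'} = sY - y(0), with y(0) = 2, y'(0) = 2, the left side becomes (s^2 + 5*s + 3)Y - (2*s + 12).
The right side is L{cos(6*t)} = s/(s^2 + 36).
So (s^2 + 5*s + 3)Y = s/(s^2 + 36) + (2*s + 12).
Solve for Y(s) and write it as one ratio of polynomials.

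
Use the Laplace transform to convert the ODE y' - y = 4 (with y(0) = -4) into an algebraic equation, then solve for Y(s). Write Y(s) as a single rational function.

Y(s) = -4/s

Transform both sides with L{·}.
Using L{y'} = sY - y(0) = sY - (-4), the left side becomes (s - 1)Y - (-4).
The right side is L{4} = 4/s.
So (s - 1)Y = 4/s + (-4).
Isolate Y and clear denominators.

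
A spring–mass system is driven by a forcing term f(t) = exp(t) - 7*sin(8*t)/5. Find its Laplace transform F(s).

The transform is linear, so treat each term independently.
(-7/5)·[L{sin(8t)} = 8/(s^2 + 64)]; L{e^(t)} = 1/(s - 1).

F(s) = -56/(5*(s^2 + 64)) + 1/(s - 1)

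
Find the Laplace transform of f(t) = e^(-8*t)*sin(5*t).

L{sin(5t)} = 5/(s^2 + 25).
By the first shifting theorem, multiplying by e^(-8t) replaces s with s + 8.

5/((s + 8)^2 + 25)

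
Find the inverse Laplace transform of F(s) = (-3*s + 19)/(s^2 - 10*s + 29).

2*exp(5*t)*sin(2*t) - 3*exp(5*t)*cos(2*t)

Complete the square in the denominator: s^2 - 10*s + 29 = (s - 5)^2 + 2^2.
Split the numerator to match: -3*s + 19 = -3·(s - 5) + 2·2.
Invert each term: -3·(s - 5)/((s - 5)^2 + 4) ↔ -3e^(5t)cos(2t); 2·2/((s - 5)^2 + 4) ↔ 2e^(5t)sin(2t).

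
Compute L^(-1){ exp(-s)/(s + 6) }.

Heaviside(t - 1)*(exp(-6*t + 6))

The factor e^(-s) signals a time shift by c = 1 (second shifting theorem).
L{e^(-6t)} = 1/(s + 6), so L^-1{1/(s + 6)} = exp(-6*t).
Hence the inverse is u(t - 1) times that function evaluated at t - 1.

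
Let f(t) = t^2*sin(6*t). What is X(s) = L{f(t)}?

L{sin(6t)} = 6/(s^2 + 36).
Then apply L{t^2·g(t)} = (-1)^2 d^2/ds^2[G(s)] with G(s) = 6/(s^2 + 36):
differentiating 2 times and applying the sign gives 36*(s^2 - 12)/(s^2 + 36)^3.

X(s) = 36*(s^2 - 12)/(s^2 + 36)^3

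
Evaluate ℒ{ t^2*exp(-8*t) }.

L{e^(-8t)} = 1/(s + 8).
Then apply L{t^2·g(t)} = (-1)^2 d^2/ds^2[H(s)] with H(s) = 1/(s + 8):
differentiating 2 times and applying the sign gives 2/(s + 8)^3.

2/(s + 8)^3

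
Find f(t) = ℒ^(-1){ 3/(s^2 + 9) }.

f(t) = sin(3*t)

Since L{sin(3t)} = 3/(s^2 + 9), the inverse is sin(3*t).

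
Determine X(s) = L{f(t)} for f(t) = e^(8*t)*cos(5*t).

X(s) = (s - 8)/((s - 8)^2 + 25)

L{cos(5t)} = s/(s^2 + 25).
By the first shifting theorem, multiplying by e^(8t) replaces s with s - 8.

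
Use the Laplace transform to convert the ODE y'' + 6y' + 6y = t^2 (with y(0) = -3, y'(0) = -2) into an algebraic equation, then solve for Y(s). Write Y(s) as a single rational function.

Apply the Laplace transform to the equation.
The derivative rules (L{y''} = s^2 Y - s·y(0) - y'(0) and L{y'} = sY - y(0), with y(0) = -3, y'(0) = -2) turn the left side into (s^2 + 6*s + 6)Y - (-3*s - 20).
The right side is L{t^2} = 2/s^3.
So (s^2 + 6*s + 6)Y = 2/s^3 + (-3*s - 20).
Solve for Y(s) and write it as one ratio of polynomials.

Y(s) = (-3*s^4 - 20*s^3 + 2)/(s^5 + 6*s^4 + 6*s^3)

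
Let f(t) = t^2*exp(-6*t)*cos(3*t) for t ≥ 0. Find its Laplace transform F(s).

L{cos(3t)} = s/(s^2 + 9).
Multiplying by e^(-6t) shifts s → s + 6, so L{exp(-6*t)*cos(3*t)} = (s + 6)/((s + 6)^2 + 9).
Then apply L{t^2·g(t)} = (-1)^2 d^2/ds^2[G(s)] with G(s) = (s + 6)/((s + 6)^2 + 9):
differentiating 2 times and applying the sign gives 2*(s + 6)*(s^2 + 12*s + 9)/(s^2 + 12*s + 45)^3.

F(s) = 2*(s + 6)*(s^2 + 12*s + 9)/(s^2 + 12*s + 45)^3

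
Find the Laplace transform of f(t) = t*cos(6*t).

L{cos(6t)} = s/(s^2 + 36).
Then apply L{t·g(t)} = -d/ds[G(s)] with G(s) = s/(s^2 + 36):
differentiating 1 time and applying the sign gives (s - 6)*(s + 6)/(s^2 + 36)^2.

(s - 6)*(s + 6)/(s^2 + 36)^2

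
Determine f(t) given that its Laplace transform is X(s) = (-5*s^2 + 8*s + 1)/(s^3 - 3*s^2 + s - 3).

Factor the denominator: s^3 - 3*s^2 + s - 3 = (s - 3)*(s^2 + 1).
Partial fraction decomposition gives [-2/(s - 3)] + [-3*s/(s^2 + 1)] + [-1/(s^2 + 1)].
Invert each term: -2/(s - 3) ↔ -2e^(3t); -3·s/(s^2 + 1) ↔ -3cos(t); -1·1/(s^2 + 1) ↔ -sin(t).

f(t) = -2*exp(3*t) - sin(t) - 3*cos(t)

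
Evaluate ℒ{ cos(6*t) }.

s/(s^2 + 36)

L{cos(6t)} = s/(s^2 + 36).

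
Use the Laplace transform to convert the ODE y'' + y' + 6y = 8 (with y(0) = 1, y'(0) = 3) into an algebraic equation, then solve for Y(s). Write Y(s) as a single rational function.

Y(s) = (s^2 + 4*s + 8)/(s^3 + s^2 + 6*s)

Take the Laplace transform of both sides.
With L{y''} = s^2 Y - s·y(0) - y'(0) and L{y'} = sY - y(0), with y(0) = 1, y'(0) = 3: the LHS transforms to (s^2 + s + 6)Y - (s + 4).
The right side is L{8} = 8/s.
So (s^2 + s + 6)Y = 8/s + (s + 4).
Isolate Y and clear denominators.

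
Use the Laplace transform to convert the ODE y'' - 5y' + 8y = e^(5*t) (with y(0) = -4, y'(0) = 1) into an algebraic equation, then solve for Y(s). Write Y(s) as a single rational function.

Laplace-transform each side.
With L{y''} = s^2 Y - s·y(0) - y'(0) and L{y'} = sY - y(0), with y(0) = -4, y'(0) = 1: the LHS transforms to (s^2 - 5*s + 8)Y - (-4*s + 21).
The right side is L{e^(5*t)} = 1/(s - 5).
So (s^2 - 5*s + 8)Y = 1/(s - 5) + (-4*s + 21).
Solve for Y(s) and write it as one ratio of polynomials.

Y(s) = (-4*s^2 + 41*s - 104)/(s^3 - 10*s^2 + 33*s - 40)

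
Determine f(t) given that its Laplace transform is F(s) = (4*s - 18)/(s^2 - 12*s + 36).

f(t) = 6*t*exp(6*t) + 4*exp(6*t)

Factor the denominator: s^2 - 12*s + 36 = (s - 6)^2.
Partial fraction decomposition gives [4/(s - 6)] + [6/(s - 6)^2].
Invert each term: 4/(s - 6) ↔ 4e^(6t); 6/(s - 6)^2 ↔ 6t·e^(6t).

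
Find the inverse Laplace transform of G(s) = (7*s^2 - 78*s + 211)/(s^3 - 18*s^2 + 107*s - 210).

Factor the denominator: s^3 - 18*s^2 + 107*s - 210 = (s - 7)*(s - 6)*(s - 5).
Partial fraction decomposition gives [-2/(s - 5)] + [5/(s - 6)] + [4/(s - 7)].
Invert each term: -2/(s - 5) ↔ -2e^(5t); 5/(s - 6) ↔ 5e^(6t); 4/(s - 7) ↔ 4e^(7t).

4*exp(7*t) + 5*exp(6*t) - 2*exp(5*t)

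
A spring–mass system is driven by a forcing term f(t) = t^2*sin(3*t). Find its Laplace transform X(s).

X(s) = 18*(s^2 - 3)/(s^2 + 9)^3

L{sin(3t)} = 3/(s^2 + 9).
Then apply L{t^2·g(t)} = (-1)^2 d^2/ds^2[G(s)] with G(s) = 3/(s^2 + 9):
differentiating 2 times and applying the sign gives 18*(s^2 - 3)/(s^2 + 9)^3.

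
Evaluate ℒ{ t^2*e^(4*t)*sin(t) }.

2*(3*s^2 - 24*s + 47)/(s^2 - 8*s + 17)^3

L{sin(t)} = 1/(s^2 + 1).
Multiplying by e^(4t) shifts s → s - 4, so L{e^(4*t)*sin(t)} = 1/((s - 4)^2 + 1).
Then apply L{t^2·g(t)} = (-1)^2 d^2/ds^2[G(s)] with G(s) = 1/((s - 4)^2 + 1):
differentiating 2 times and applying the sign gives 2*(3*s^2 - 24*s + 47)/(s^2 - 8*s + 17)^3.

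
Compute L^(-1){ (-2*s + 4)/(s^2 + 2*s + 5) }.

3*exp(-t)*sin(2*t) - 2*exp(-t)*cos(2*t)

Complete the square in the denominator: s^2 + 2*s + 5 = (s + 1)^2 + 2^2.
Split the numerator to match: -2*s + 4 = -2·(s + 1) + 3·2.
Invert each term: -2·(s + 1)/((s + 1)^2 + 4) ↔ -2e^(-t)cos(2t); 3·2/((s + 1)^2 + 4) ↔ 3e^(-t)sin(2t).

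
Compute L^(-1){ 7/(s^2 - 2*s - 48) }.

Rewrite the denominator: s^2 - 2*s - 48 = (s - 1)^2 - 49.
The form in (s - 1) signals a first-shifting-theorem factor e^(t).
Since L{sinh(7t)} = 7/(s^2 - 49), the inverse is exp(t)*sinh(7*t).

exp(t)*sinh(7*t)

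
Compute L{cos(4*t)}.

s/(s^2 + 16)

L{cos(4t)} = s/(s^2 + 16).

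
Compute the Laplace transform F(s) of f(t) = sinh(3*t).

F(s) = 3/(s^2 - 9)

L{sinh(3t)} = 3/(s^2 - 9).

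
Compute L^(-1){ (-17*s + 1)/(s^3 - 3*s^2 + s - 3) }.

Factor the denominator: s^3 - 3*s^2 + s - 3 = (s - 3)*(s^2 + 1).
Partial fraction decomposition gives [-5/(s - 3)] + [5*s/(s^2 + 1)] + [-2/(s^2 + 1)].
Invert each term: -5/(s - 3) ↔ -5e^(3t); 5·s/(s^2 + 1) ↔ 5cos(t); -2·1/(s^2 + 1) ↔ -2sin(t).

-5*exp(3*t) - 2*sin(t) + 5*cos(t)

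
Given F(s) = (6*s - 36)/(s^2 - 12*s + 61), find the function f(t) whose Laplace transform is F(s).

Rewrite the denominator: s^2 - 12*s + 61 = (s - 6)^2 + 25.
The form in (s - 6) signals a first-shifting-theorem factor e^(6t).
Since L{cos(5t)} = s/(s^2 + 25), the inverse is e^(6*t)*cos(5*t), scaled by 6.

f(t) = 6*exp(6*t)*cos(5*t)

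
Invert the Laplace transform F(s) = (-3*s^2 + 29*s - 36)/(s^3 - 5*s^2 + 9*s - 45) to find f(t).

f(t) = exp(5*t) + 3*sin(3*t) - 4*cos(3*t)

Factor the denominator: s^3 - 5*s^2 + 9*s - 45 = (s - 5)*(s^2 + 9).
Partial fraction decomposition gives [1/(s - 5)] + [-4*s/(s^2 + 9)] + [9/(s^2 + 9)].
Invert each term: 1/(s - 5) ↔ e^(5t); -4·s/(s^2 + 9) ↔ -4cos(3t); 3·3/(s^2 + 9) ↔ 3sin(3t).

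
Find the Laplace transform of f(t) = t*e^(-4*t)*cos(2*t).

L{cos(2t)} = s/(s^2 + 4).
Multiplying by e^(-4t) shifts s → s + 4, so L{e^(-4*t)*cos(2*t)} = (s + 4)/((s + 4)^2 + 4).
Then apply L{t·g(t)} = -d/ds[G(s)] with G(s) = (s + 4)/((s + 4)^2 + 4):
differentiating 1 time and applying the sign gives (s + 2)*(s + 6)/(s^2 + 8*s + 20)^2.

(s + 2)*(s + 6)/(s^2 + 8*s + 20)^2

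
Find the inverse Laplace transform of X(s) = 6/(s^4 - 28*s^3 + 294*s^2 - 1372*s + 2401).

Rewrite the denominator: s^4 - 28*s^3 + 294*s^2 - 1372*s + 2401 = (s - 7)^4.
The form in (s - 7) signals a first-shifting-theorem factor e^(7t).
Since L{t^3} = 3!/s^4 = 6/s^4, the inverse is t^3*e^(7*t).

t^3*exp(7*t)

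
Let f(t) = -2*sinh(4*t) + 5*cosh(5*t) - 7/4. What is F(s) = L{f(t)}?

F(s) = 5*s/(s^2 - 25) - 8/(s^2 - 16) - 7/(4*s)

By linearity of the Laplace transform, transform each term separately.
(5)·[L{cosh(5t)} = s/(s^2 - 25)]; (-2)·[L{sinh(4t)} = 4/(s^2 - 16)]; L{-7/4} = (-7/4)/s.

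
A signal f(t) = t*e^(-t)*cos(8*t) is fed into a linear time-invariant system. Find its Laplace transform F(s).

F(s) = (s - 7)*(s + 9)/(s^2 + 2*s + 65)^2

L{cos(8t)} = s/(s^2 + 64).
Multiplying by e^(-t) shifts s → s + 1, so L{e^(-t)*cos(8*t)} = (s + 1)/((s + 1)^2 + 64).
Then apply L{t·g(t)} = -d/ds[G(s)] with G(s) = (s + 1)/((s + 1)^2 + 64):
differentiating 1 time and applying the sign gives (s - 7)*(s + 9)/(s^2 + 2*s + 65)^2.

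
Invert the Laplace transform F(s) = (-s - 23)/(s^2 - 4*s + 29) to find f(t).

f(t) = -5*exp(2*t)*sin(5*t) - exp(2*t)*cos(5*t)

Complete the square in the denominator: s^2 - 4*s + 29 = (s - 2)^2 + 5^2.
Split the numerator to match: -s - 23 = -1·(s - 2) - 5·5.
Invert each term: -1·(s - 2)/((s - 2)^2 + 25) ↔ -e^(2t)cos(5t); -5·5/((s - 2)^2 + 25) ↔ -5e^(2t)sin(5t).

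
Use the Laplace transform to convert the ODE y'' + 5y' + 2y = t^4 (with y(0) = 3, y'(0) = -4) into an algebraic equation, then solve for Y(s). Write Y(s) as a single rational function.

Take the Laplace transform of both sides.
Using L{y''} = s^2 Y - s·y(0) - y'(0) and L{y'} = sY - y(0), with y(0) = 3, y'(0) = -4, the left side becomes (s^2 + 5*s + 2)Y - (3*s + 11).
The right side is L{t^4} = 24/s^5.
So (s^2 + 5*s + 2)Y = 24/s^5 + (3*s + 11).
Solve for Y(s) and write it as one ratio of polynomials.

Y(s) = (3*s^6 + 11*s^5 + 24)/(s^7 + 5*s^6 + 2*s^5)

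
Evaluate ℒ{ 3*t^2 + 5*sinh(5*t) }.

25/(s^2 - 25) + 6/s^3

The transform is linear, so treat each term independently.
(5)·[L{sinh(5t)} = 5/(s^2 - 25)]; (3)·[L{t^2} = 2!/s^3 = 2/s^3].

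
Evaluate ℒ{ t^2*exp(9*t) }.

L{e^(9t)} = 1/(s - 9).
Then apply L{t^2·g(t)} = (-1)^2 d^2/ds^2[G(s)] with G(s) = 1/(s - 9):
differentiating 2 times and applying the sign gives 2/(s - 9)^3.

2/(s - 9)^3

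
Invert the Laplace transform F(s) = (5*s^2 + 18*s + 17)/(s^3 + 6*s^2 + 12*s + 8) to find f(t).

f(t) = t^2*exp(-2*t)/2 - 2*t*exp(-2*t) + 5*exp(-2*t)

Factor the denominator: s^3 + 6*s^2 + 12*s + 8 = (s + 2)^3.
Partial fraction decomposition gives [5/(s + 2)] + [-2/(s + 2)^2] + [(s + 2)^(-3)].
Invert each term: 5/(s + 2) ↔ 5e^(-2t); -2/(s + 2)^2 ↔ -2t·e^(-2t); 1/(s + 2)^3 ↔ (1/2)t^2·e^(-2t).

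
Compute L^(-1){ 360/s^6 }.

Since L{t^5} = 5!/s^6 = 120/s^6, the inverse is t^5, scaled by 3.

3*t^5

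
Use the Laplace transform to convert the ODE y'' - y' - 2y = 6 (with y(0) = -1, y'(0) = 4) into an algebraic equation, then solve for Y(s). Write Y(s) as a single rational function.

Laplace-transform each side.
Using L{y''} = s^2 Y - s·y(0) - y'(0) and L{y'} = sY - y(0), with y(0) = -1, y'(0) = 4, the left side becomes (s^2 - s - 2)Y - (-s + 5).
The right side is L{6} = 6/s.
So (s^2 - s - 2)Y = 6/s + (-s + 5).
Solve for Y(s) and write it as one ratio of polynomials.

Y(s) = (-s + 6)/(s^2 - 2*s)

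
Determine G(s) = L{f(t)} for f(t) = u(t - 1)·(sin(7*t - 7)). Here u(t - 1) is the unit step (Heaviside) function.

By the second shifting theorem, L{u(t - c)·g(t - c)} = e^(-cs)·H(s) with c = 1 and H(s) = L{g(t)}.
L{sin(7t)} = 7/(s^2 + 49).

G(s) = 7*exp(-s)/(s^2 + 49)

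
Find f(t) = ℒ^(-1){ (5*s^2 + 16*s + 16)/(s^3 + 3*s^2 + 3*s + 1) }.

Factor the denominator: s^3 + 3*s^2 + 3*s + 1 = (s + 1)^3.
Partial fraction decomposition gives [5/(s + 1)] + [6/(s + 1)^2] + [5/(s + 1)^3].
Invert each term: 5/(s + 1) ↔ 5e^(-t); 6/(s + 1)^2 ↔ 6t·e^(-t); 5/(s + 1)^3 ↔ (5/2)t^2·e^(-t).

f(t) = 5*t^2*exp(-t)/2 + 6*t*exp(-t) + 5*exp(-t)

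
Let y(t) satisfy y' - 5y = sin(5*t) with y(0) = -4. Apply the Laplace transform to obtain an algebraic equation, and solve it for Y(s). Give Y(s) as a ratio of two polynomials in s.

Apply the Laplace transform to the equation.
The derivative rules (L{y'} = sY - y(0) = sY - (-4)) turn the left side into (s - 5)Y - (-4).
The right side is L{sin(5*t)} = 5/(s^2 + 25).
So (s - 5)Y = 5/(s^2 + 25) + (-4).
Isolate Y and clear denominators.

Y(s) = (-4*s^2 - 95)/(s^3 - 5*s^2 + 25*s - 125)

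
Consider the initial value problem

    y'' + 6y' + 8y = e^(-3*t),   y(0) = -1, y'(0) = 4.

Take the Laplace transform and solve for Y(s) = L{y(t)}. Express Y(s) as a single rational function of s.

Y(s) = (-s^2 - 5*s - 5)/(s^3 + 9*s^2 + 26*s + 24)

Laplace-transform each side.
Using L{y''} = s^2 Y - s·y(0) - y'(0) and L{y'} = sY - y(0), with y(0) = -1, y'(0) = 4, the left side becomes (s^2 + 6*s + 8)Y - (-s - 2).
The right side is L{e^(-3*t)} = 1/(s + 3).
So (s^2 + 6*s + 8)Y = 1/(s + 3) + (-s - 2).
Isolate Y and clear denominators.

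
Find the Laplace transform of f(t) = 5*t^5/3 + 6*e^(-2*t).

By linearity of the Laplace transform, transform each term separately.
(5/3)·[L{t^5} = 5!/s^6 = 120/s^6]; (6)·[L{e^(-2t)} = 1/(s + 2)].

6/(s + 2) + 200/s^6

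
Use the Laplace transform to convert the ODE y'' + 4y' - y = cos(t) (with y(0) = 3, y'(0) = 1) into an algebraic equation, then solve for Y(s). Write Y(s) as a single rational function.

Y(s) = (3*s^3 + 13*s^2 + 4*s + 13)/(s^4 + 4*s^3 + 4*s - 1)

Laplace-transform each side.
With L{y''} = s^2 Y - s·y(0) - y'(0) and L{y'} = sY - y(0), with y(0) = 3, y'(0) = 1: the LHS transforms to (s^2 + 4*s - 1)Y - (3*s + 13).
The right side is L{cos(t)} = s/(s^2 + 1).
So (s^2 + 4*s - 1)Y = s/(s^2 + 1) + (3*s + 13).
Isolate Y and clear denominators.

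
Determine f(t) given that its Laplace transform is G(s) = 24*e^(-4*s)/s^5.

The factor e^(-4s) signals a time shift by c = 4 (second shifting theorem).
L{t^4} = 4!/s^5 = 24/s^5, so L^-1{24/s^5} = t^4.
Hence the inverse is u(t - 4) times that function evaluated at t - 4.

f(t) = Heaviside(t - 4)*((t - 4)^4)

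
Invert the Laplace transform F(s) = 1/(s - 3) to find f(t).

f(t) = exp(3*t)

Since L{e^(3t)} = 1/(s - 3), the inverse is e^(3*t).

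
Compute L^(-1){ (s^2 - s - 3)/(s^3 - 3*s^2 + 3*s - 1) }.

-3*t^2*exp(t)/2 + t*exp(t) + exp(t)

Factor the denominator: s^3 - 3*s^2 + 3*s - 1 = (s - 1)^3.
Partial fraction decomposition gives [1/(s - 1)] + [(s - 1)^(-2)] + [-3/(s - 1)^3].
Invert each term: 1/(s - 1) ↔ e^(t); 1/(s - 1)^2 ↔ t·e^(t); -3/(s - 1)^3 ↔ (-3/2)t^2·e^(t).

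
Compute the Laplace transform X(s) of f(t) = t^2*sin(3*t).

L{sin(3t)} = 3/(s^2 + 9).
Then apply L{t^2·g(t)} = (-1)^2 d^2/ds^2[G(s)] with G(s) = 3/(s^2 + 9):
differentiating 2 times and applying the sign gives 18*(s^2 - 3)/(s^2 + 9)^3.

X(s) = 18*(s^2 - 3)/(s^2 + 9)^3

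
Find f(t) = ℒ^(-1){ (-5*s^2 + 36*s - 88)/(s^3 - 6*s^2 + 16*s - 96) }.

Factor the denominator: s^3 - 6*s^2 + 16*s - 96 = (s - 6)*(s^2 + 16).
Partial fraction decomposition gives [-1/(s - 6)] + [-4*s/(s^2 + 16)] + [12/(s^2 + 16)].
Invert each term: -1/(s - 6) ↔ -e^(6t); -4·s/(s^2 + 16) ↔ -4cos(4t); 3·4/(s^2 + 16) ↔ 3sin(4t).

f(t) = -exp(6*t) + 3*sin(4*t) - 4*cos(4*t)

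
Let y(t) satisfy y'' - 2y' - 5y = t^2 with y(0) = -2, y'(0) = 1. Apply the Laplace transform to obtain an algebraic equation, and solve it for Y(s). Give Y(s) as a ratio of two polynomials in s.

Y(s) = (-2*s^4 + 5*s^3 + 2)/(s^5 - 2*s^4 - 5*s^3)

Laplace-transform each side.
Using L{y''} = s^2 Y - s·y(0) - y'(0) and L{y'} = sY - y(0), with y(0) = -2, y'(0) = 1, the left side becomes (s^2 - 2*s - 5)Y - (-2*s + 5).
The right side is L{t^2} = 2/s^3.
So (s^2 - 2*s - 5)Y = 2/s^3 + (-2*s + 5).
Isolate Y and clear denominators.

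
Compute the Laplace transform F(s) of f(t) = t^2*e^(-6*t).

L{t^2} = 2!/s^3 = 2/s^3.
By the first shifting theorem, multiplying by e^(-6t) replaces s with s + 6.

F(s) = 2/(s + 6)^3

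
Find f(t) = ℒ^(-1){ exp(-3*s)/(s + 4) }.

The factor e^(-3s) signals a time shift by c = 3 (second shifting theorem).
L{e^(-4t)} = 1/(s + 4), so L^-1{1/(s + 4)} = exp(-4*t).
Hence the inverse is u(t - 3) times that function evaluated at t - 3.

f(t) = Heaviside(t - 3)*(exp(-4*t + 12))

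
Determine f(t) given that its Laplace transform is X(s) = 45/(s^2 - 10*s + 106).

f(t) = 5*exp(5*t)*sin(9*t)

Rewrite the denominator: s^2 - 10*s + 106 = (s - 5)^2 + 81.
The form in (s - 5) signals a first-shifting-theorem factor e^(5t).
Since L{sin(9t)} = 9/(s^2 + 81), the inverse is e^(5*t)*sin(9*t), scaled by 5.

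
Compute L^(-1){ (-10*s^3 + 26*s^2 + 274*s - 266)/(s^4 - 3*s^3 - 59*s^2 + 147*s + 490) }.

Factor the denominator: s^4 - 3*s^3 - 59*s^2 + 147*s + 490 = (s - 7)*(s - 5)*(s + 2)*(s + 7).
Partial fraction decomposition gives [-3/(s - 5)] + [-2/(s + 2)] + [-3/(s + 7)] + [-2/(s - 7)].
Invert each term: -3/(s - 5) ↔ -3e^(5t); -2/(s + 2) ↔ -2e^(-2t); -3/(s + 7) ↔ -3e^(-7t); -2/(s - 7) ↔ -2e^(7t).

-2*exp(7*t) - 3*exp(5*t) - 2*exp(-2*t) - 3*exp(-7*t)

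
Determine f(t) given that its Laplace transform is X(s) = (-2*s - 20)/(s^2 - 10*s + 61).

f(t) = -5*exp(5*t)*sin(6*t) - 2*exp(5*t)*cos(6*t)

Complete the square in the denominator: s^2 - 10*s + 61 = (s - 5)^2 + 6^2.
Split the numerator to match: -2*s - 20 = -2·(s - 5) - 5·6.
Invert each term: -2·(s - 5)/((s - 5)^2 + 36) ↔ -2e^(5t)cos(6t); -5·6/((s - 5)^2 + 36) ↔ -5e^(5t)sin(6t).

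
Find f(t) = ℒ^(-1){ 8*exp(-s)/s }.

The factor e^(-s) signals a time shift by c = 1 (second shifting theorem).
L{8} = 8/s, so L^-1{8/s} = 8.
Hence the inverse is u(t - 1) times that function evaluated at t - 1.

f(t) = Heaviside(t - 1)*(8)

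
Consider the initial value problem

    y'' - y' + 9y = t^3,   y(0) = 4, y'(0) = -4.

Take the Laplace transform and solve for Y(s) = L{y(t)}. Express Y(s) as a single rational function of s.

Y(s) = (4*s^5 - 8*s^4 + 6)/(s^6 - s^5 + 9*s^4)

Transform both sides with L{·}.
With L{y''} = s^2 Y - s·y(0) - y'(0) and L{y'} = sY - y(0), with y(0) = 4, y'(0) = -4: the LHS transforms to (s^2 - s + 9)Y - (4*s - 8).
The right side is L{t^3} = 6/s^4.
So (s^2 - s + 9)Y = 6/s^4 + (4*s - 8).
Solve for Y(s) and write it as one ratio of polynomials.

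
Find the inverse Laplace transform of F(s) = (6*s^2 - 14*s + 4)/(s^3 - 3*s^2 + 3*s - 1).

Factor the denominator: s^3 - 3*s^2 + 3*s - 1 = (s - 1)^3.
Partial fraction decomposition gives [6/(s - 1)] + [-2/(s - 1)^2] + [-4/(s - 1)^3].
Invert each term: 6/(s - 1) ↔ 6e^(t); -2/(s - 1)^2 ↔ -2t·e^(t); -4/(s - 1)^3 ↔ (-2)t^2·e^(t).

-2*t^2*exp(t) - 2*t*exp(t) + 6*exp(t)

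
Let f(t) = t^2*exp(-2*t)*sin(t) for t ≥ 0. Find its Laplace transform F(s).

L{sin(t)} = 1/(s^2 + 1).
Multiplying by e^(-2t) shifts s → s + 2, so L{exp(-2*t)*sin(t)} = 1/((s + 2)^2 + 1).
Then apply L{t^2·g(t)} = (-1)^2 d^2/ds^2[G(s)] with G(s) = 1/((s + 2)^2 + 1):
differentiating 2 times and applying the sign gives 2*(3*s^2 + 12*s + 11)/(s^2 + 4*s + 5)^3.

F(s) = 2*(3*s^2 + 12*s + 11)/(s^2 + 4*s + 5)^3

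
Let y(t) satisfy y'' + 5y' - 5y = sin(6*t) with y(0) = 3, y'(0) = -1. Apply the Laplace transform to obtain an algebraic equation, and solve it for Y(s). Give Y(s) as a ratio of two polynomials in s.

Y(s) = (3*s^3 + 14*s^2 + 108*s + 510)/(s^4 + 5*s^3 + 31*s^2 + 180*s - 180)

Laplace-transform each side.
Using L{y''} = s^2 Y - s·y(0) - y'(0) and L{y'} = sY - y(0), with y(0) = 3, y'(0) = -1, the left side becomes (s^2 + 5*s - 5)Y - (3*s + 14).
The right side is L{sin(6*t)} = 6/(s^2 + 36).
So (s^2 + 5*s - 5)Y = 6/(s^2 + 36) + (3*s + 14).
Solve for Y(s) and write it as one ratio of polynomials.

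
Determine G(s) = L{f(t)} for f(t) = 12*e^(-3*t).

L{12} = 12/s.
By the first shifting theorem, multiplying by e^(-3t) replaces s with s + 3.

G(s) = 12/(s + 3)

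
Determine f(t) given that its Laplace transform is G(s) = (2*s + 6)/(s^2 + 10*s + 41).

Complete the square in the denominator: s^2 + 10*s + 41 = (s + 5)^2 + 4^2.
Split the numerator to match: 2*s + 6 = 2·(s + 5) - 1·4.
Invert each term: 2·(s + 5)/((s + 5)^2 + 16) ↔ 2e^(-5t)cos(4t); -1·4/((s + 5)^2 + 16) ↔ -e^(-5t)sin(4t).

f(t) = -exp(-5*t)*sin(4*t) + 2*exp(-5*t)*cos(4*t)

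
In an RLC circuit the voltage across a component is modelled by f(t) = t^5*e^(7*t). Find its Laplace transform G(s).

G(s) = 120/(s - 7)^6

L{t^5} = 5!/s^6 = 120/s^6.
By the first shifting theorem, multiplying by e^(7t) replaces s with s - 7.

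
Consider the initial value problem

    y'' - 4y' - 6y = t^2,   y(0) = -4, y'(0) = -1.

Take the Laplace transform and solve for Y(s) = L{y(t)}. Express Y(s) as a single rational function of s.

Y(s) = (-4*s^4 + 15*s^3 + 2)/(s^5 - 4*s^4 - 6*s^3)

Apply the Laplace transform to the equation.
With L{y''} = s^2 Y - s·y(0) - y'(0) and L{y'} = sY - y(0), with y(0) = -4, y'(0) = -1: the LHS transforms to (s^2 - 4*s - 6)Y - (-4*s + 15).
The right side is L{t^2} = 2/s^3.
So (s^2 - 4*s - 6)Y = 2/s^3 + (-4*s + 15).
Divide through and combine into a single rational function.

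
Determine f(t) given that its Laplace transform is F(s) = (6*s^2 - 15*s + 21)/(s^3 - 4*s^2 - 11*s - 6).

Factor the denominator: s^3 - 4*s^2 - 11*s - 6 = (s - 6)*(s + 1)^2.
Partial fraction decomposition gives [3/(s + 1)] + [-6/(s + 1)^2] + [3/(s - 6)].
Invert each term: 3/(s + 1) ↔ 3e^(-t); -6/(s + 1)^2 ↔ -6t·e^(-t); 3/(s - 6) ↔ 3e^(6t).

f(t) = -6*t*exp(-t) + 3*exp(6*t) + 3*exp(-t)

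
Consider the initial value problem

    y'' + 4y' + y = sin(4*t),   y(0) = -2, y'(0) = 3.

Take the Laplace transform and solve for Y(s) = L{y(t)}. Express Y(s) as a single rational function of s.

Y(s) = (-2*s^3 - 5*s^2 - 32*s - 76)/(s^4 + 4*s^3 + 17*s^2 + 64*s + 16)

Apply the Laplace transform to the equation.
The derivative rules (L{y''} = s^2 Y - s·y(0) - y'(0) and L{y'} = sY - y(0), with y(0) = -2, y'(0) = 3) turn the left side into (s^2 + 4*s + 1)Y - (-2*s - 5).
The right side is L{sin(4*t)} = 4/(s^2 + 16).
So (s^2 + 4*s + 1)Y = 4/(s^2 + 16) + (-2*s - 5).
Solve for Y(s) and write it as one ratio of polynomials.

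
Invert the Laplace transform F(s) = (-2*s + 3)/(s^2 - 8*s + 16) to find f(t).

Factor the denominator: s^2 - 8*s + 16 = (s - 4)^2.
Partial fraction decomposition gives [-2/(s - 4)] + [-5/(s - 4)^2].
Invert each term: -2/(s - 4) ↔ -2e^(4t); -5/(s - 4)^2 ↔ -5t·e^(4t).

f(t) = -5*t*exp(4*t) - 2*exp(4*t)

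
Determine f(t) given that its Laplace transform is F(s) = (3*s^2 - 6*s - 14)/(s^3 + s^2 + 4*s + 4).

Factor the denominator: s^3 + s^2 + 4*s + 4 = (s + 1)*(s^2 + 4).
Partial fraction decomposition gives [-1/(s + 1)] + [4*s/(s^2 + 4)] + [-10/(s^2 + 4)].
Invert each term: -1/(s + 1) ↔ -e^(-t); 4·s/(s^2 + 4) ↔ 4cos(2t); -5·2/(s^2 + 4) ↔ -5sin(2t).

f(t) = -5*sin(2*t) + 4*cos(2*t) - exp(-t)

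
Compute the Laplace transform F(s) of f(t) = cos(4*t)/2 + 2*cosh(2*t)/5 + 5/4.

F(s) = s/(2*(s^2 + 16)) + 2*s/(5*(s^2 - 4)) + 5/(4*s)

The transform is linear, so treat each term independently.
(1/2)·[L{cos(4t)} = s/(s^2 + 16)]; L{5/4} = (5/4)/s; (2/5)·[L{cosh(2t)} = s/(s^2 - 4)].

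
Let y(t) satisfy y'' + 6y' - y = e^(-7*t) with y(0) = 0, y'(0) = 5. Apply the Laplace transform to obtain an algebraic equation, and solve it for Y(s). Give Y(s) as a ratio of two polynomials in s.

Y(s) = (5*s + 36)/(s^3 + 13*s^2 + 41*s - 7)

Apply the Laplace transform to the equation.
Using L{y''} = s^2 Y - s·y(0) - y'(0) and L{y'} = sY - y(0), with y(0) = 0, y'(0) = 5, the left side becomes (s^2 + 6*s - 1)Y - (5).
The right side is L{e^(-7*t)} = 1/(s + 7).
So (s^2 + 6*s - 1)Y = 1/(s + 7) + (5).
Divide through and combine into a single rational function.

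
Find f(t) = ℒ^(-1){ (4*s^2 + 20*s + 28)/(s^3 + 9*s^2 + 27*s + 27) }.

f(t) = 2*t^2*exp(-3*t) - 4*t*exp(-3*t) + 4*exp(-3*t)

Factor the denominator: s^3 + 9*s^2 + 27*s + 27 = (s + 3)^3.
Partial fraction decomposition gives [4/(s + 3)] + [-4/(s + 3)^2] + [4/(s + 3)^3].
Invert each term: 4/(s + 3) ↔ 4e^(-3t); -4/(s + 3)^2 ↔ -4t·e^(-3t); 4/(s + 3)^3 ↔ (2)t^2·e^(-3t).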